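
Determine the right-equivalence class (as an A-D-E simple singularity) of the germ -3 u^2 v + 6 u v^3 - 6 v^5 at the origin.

The Hessian of f at 0 has rank 0. Corank 2; j^3 = -3*u^2*v has shape L^2 M (L != M), so D-series; mu = 6 gives D_6.

D_6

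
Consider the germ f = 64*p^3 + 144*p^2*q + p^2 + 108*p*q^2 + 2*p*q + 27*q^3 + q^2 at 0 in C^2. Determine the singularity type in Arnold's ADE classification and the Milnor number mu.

Type A_{2}, Milnor number mu = 2.

The Hessian of f at 0 has rank 1. Corank 1: A-series; mu = 2 gives A_2.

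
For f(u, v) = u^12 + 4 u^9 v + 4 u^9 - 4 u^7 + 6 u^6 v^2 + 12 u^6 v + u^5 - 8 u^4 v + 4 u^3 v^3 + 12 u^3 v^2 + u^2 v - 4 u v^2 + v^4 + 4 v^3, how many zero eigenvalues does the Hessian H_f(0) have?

Hessian at 0 has rank 0.

2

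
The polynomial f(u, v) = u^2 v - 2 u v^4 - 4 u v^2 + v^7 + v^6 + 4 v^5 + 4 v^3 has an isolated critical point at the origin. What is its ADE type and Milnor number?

Type D7, Milnor number mu = 7.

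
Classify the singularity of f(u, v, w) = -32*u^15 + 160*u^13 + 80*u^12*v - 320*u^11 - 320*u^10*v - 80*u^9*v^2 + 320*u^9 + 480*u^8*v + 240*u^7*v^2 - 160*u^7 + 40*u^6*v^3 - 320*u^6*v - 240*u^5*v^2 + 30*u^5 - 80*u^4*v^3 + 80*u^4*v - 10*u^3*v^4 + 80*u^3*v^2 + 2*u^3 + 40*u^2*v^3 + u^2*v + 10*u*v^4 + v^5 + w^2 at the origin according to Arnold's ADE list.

The Hessian of f at 0 is [[0, 0, 0], [0, 0, 0], [0, 0, 2]] with rank 1, so corank 2. A Groebner basis of the Jacobian ideal J(f) in C{u,v,w} is {-u*v/10 + v^4, u*v^2, u^2 + u*v/2, w}; counting standard monomials gives mu = 6. Corank 2; j^3 = u^2*(2*u + v) has shape L^2 M (L != M), so D-series; mu = 6 gives D_6.

D_6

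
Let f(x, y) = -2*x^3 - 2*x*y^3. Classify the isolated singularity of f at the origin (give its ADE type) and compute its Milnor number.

The Hessian of f at 0 is [[0, 0], [0, 0]] with rank 0, so corank 2. A Groebner basis of the Jacobian ideal J(f) in C{x,y} is {x^3, x*y^2, 3*x^2 + y^3}; counting standard monomials gives mu = 7. Corank 2; j^3 = -2*x^3 is a perfect cube, so E-series; the 4-jet and mu = 7 give E_7.

Type E_7, Milnor number mu = 7.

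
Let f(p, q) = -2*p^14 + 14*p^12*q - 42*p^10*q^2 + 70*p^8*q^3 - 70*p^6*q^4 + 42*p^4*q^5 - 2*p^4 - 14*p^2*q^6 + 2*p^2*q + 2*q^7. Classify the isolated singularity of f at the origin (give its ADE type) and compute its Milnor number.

Type D8, Milnor number mu = 8.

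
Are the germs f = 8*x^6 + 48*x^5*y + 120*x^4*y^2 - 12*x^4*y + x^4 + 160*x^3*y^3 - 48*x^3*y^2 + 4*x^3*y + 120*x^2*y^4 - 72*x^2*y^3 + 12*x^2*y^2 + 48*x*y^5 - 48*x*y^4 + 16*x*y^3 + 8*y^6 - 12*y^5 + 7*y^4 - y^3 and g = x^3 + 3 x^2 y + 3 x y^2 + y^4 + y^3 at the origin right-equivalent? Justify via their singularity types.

Yes.

The Hessian of f at 0 has rank 0. Corank 2; j^3 = -y^3 is a perfect cube, so E-series; the 4-jet and mu = 6 give E_6. The Hessian of g at 0 has rank 0. Corank 2; j^3 = (x + y)^3 is a perfect cube, so E-series; the 4-jet and mu = 6 give E_6. Both have type E_6, hence right-equivalent.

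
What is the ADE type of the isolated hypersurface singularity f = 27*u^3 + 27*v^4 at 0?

The Hessian of f at 0 is [[0, 0], [0, 0]] with rank 0, so corank 2. A Groebner basis of the Jacobian ideal J(f) in C{u,v} is {v^3, u^2}; counting standard monomials gives mu = 6. Corank 2; j^3 = 27*u^3 is a perfect cube, so E-series; the 4-jet and mu = 6 give E_6.

E6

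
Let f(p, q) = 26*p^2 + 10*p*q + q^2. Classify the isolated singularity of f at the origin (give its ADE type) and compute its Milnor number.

Type A_1, Milnor number mu = 1.

The Hessian of f at 0 is [[52, 10], [10, 2]] with rank 2, so corank 0. A Groebner basis of the Jacobian ideal J(f) in C{p,q} is {p, q}; counting standard monomials gives mu = 1. Corank 0: nondegenerate Morse point, so A_1.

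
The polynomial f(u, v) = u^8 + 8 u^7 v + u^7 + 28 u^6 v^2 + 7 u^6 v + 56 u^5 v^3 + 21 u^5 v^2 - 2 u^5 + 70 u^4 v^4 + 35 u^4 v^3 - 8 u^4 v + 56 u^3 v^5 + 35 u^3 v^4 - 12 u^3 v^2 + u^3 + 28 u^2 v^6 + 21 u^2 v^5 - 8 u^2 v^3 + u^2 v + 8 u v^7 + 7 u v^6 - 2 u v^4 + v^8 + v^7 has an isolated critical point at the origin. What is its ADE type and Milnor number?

Type D_9, Milnor number mu = 9.

The Hessian of f at 0 has rank 0. Corank 2; j^3 = u^2*(u + v) has shape L^2 M (L != M), so D-series; mu = 9 gives D_9.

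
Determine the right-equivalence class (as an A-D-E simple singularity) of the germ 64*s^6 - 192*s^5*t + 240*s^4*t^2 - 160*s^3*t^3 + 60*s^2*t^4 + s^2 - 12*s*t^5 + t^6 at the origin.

A5

The Hessian of f at 0 is [[2, 0], [0, 0]] with rank 1, so corank 1. A Groebner basis of the Jacobian ideal J(f) in C{s,t} is {t^5, s}; counting standard monomials gives mu = 5. Corank 1: A-series; mu = 5 gives A_5.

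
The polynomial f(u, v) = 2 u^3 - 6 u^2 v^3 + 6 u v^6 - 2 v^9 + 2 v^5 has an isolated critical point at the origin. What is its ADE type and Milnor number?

Type E_{8}, Milnor number mu = 8.

The Hessian of f at 0 has rank 0. Corank 2; j^3 = 2*u^3 is a perfect cube, so E-series; the 5-jet and mu = 8 give E_8.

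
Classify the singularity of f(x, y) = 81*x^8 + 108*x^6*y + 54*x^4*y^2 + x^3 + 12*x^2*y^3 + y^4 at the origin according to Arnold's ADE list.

E_6

The Hessian of f at 0 is [[0, 0], [0, 0]] with rank 0, so corank 2. A Groebner basis of the Jacobian ideal J(f) in C{x,y} is {y^3, x^2}; counting standard monomials gives mu = 6. Corank 2; j^3 = x^3 is a perfect cube, so E-series; the 4-jet and mu = 6 give E_6.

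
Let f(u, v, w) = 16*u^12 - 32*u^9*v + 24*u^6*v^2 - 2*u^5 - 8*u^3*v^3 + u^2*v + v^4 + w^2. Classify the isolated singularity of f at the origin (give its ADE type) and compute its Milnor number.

Type D_5, Milnor number mu = 5.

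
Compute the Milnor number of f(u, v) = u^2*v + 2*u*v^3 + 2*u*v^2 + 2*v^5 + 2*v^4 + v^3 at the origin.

6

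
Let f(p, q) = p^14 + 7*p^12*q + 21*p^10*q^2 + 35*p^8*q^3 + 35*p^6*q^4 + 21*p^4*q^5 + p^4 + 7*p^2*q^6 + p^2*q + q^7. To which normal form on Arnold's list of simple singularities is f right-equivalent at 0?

The Hessian of f at 0 is [[0, 0], [0, 0]] with rank 0, so corank 2. A Groebner basis of the Jacobian ideal J(f) in C{p,q} is {p^2/7 + q^6, p^3, p*q}; counting standard monomials gives mu = 8. Corank 2; j^3 = p^2*q has shape L^2 M (L != M), so D-series; mu = 8 gives D_8.

D_{8}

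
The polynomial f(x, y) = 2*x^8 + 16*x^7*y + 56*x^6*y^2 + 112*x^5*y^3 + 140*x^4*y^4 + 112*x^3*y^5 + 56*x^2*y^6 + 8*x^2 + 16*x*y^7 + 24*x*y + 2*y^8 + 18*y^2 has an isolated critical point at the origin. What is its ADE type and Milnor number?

The Hessian of f at 0 is [[16, 24], [24, 36]] with rank 1, so corank 1. A Groebner basis of the Jacobian ideal J(f) in C{x,y} is {y^7, x + 3*y/2}; counting standard monomials gives mu = 7. Corank 1: A-series; mu = 7 gives A_7.

Type A7, Milnor number mu = 7.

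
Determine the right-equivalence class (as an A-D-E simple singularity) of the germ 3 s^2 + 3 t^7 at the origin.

The Hessian of f at 0 has rank 1. Corank 1: A-series; mu = 6 gives A_6.

A_{6}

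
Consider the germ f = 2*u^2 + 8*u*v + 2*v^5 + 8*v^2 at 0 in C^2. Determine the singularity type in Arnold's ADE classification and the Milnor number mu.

Type A_{4}, Milnor number mu = 4.

The Hessian of f at 0 is [[4, 8], [8, 16]] with rank 1, so corank 1. A Groebner basis of the Jacobian ideal J(f) in C{u,v} is {v^4, u + 2*v}; counting standard monomials gives mu = 4. Corank 1: A-series; mu = 4 gives A_4.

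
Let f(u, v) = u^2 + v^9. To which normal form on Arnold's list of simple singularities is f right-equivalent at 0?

A8

The Hessian of f at 0 has rank 1. Corank 1: A-series; mu = 8 gives A_8.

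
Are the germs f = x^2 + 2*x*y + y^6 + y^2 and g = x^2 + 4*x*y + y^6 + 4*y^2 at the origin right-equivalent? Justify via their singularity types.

Yes.

The Hessian of f at 0 has rank 1. Corank 1: A-series; mu = 5 gives A_5. The Hessian of g at 0 has rank 1. Corank 1: A-series; mu = 5 gives A_5. Both have type A_5, hence right-equivalent.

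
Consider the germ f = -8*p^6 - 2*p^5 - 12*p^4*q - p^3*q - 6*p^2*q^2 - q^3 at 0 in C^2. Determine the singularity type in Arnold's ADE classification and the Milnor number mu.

Type E7, Milnor number mu = 7.

The Hessian of f at 0 has rank 0. Corank 2; j^3 = -q^3 is a perfect cube, so E-series; the 4-jet and mu = 7 give E_7.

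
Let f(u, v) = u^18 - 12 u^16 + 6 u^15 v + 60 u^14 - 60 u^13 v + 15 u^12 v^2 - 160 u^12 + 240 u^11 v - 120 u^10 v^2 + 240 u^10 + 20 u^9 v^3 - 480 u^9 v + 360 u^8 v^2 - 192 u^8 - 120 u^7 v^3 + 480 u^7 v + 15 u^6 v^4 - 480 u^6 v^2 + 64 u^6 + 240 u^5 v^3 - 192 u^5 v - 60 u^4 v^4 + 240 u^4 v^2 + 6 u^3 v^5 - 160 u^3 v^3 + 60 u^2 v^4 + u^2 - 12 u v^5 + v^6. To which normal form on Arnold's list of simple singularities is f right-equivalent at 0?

A_5

The Hessian of f at 0 has rank 1. Corank 1: A-series; mu = 5 gives A_5.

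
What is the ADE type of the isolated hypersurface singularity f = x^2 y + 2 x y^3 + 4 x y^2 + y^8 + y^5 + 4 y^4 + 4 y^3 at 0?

D_9

The Hessian of f at 0 is [[0, 0], [0, 0]] with rank 0, so corank 2. A Groebner basis of the Jacobian ideal J(f) in C{x,y} is {x^4 + 24*x^3 + 112*x^2*y + x^2 + 177*x*y^2 - 94*x*y - 192*y^2, x^3*y - 6*x^3 - 24*x^2*y - x^2/8 - 257*x*y^2/8 + 63*x*y/4 + 32*y^2, x^3 + x^2*y^2 + 2*x^2*y, x*y + y^3 + 2*y^2}; counting standard monomials gives mu = 9. Corank 2; j^3 = y*(x + 2*y)^2 has shape L^2 M (L != M), so D-series; mu = 9 gives D_9.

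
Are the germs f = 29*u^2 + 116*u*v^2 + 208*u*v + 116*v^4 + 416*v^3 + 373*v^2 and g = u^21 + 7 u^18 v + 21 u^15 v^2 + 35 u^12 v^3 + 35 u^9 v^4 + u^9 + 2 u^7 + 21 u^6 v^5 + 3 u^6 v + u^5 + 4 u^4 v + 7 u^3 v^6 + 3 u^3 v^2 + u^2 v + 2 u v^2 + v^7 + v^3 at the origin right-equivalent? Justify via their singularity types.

The Hessian of f at 0 has rank 2. Corank 0: nondegenerate Morse point, so A_1. The Hessian of g at 0 has rank 0. Corank 2; j^3 = v*(u + v)^2 has shape L^2 M (L != M), so D-series; mu = 8 gives D_8. f is A_1 but g is D_8, hence not right-equivalent.

No.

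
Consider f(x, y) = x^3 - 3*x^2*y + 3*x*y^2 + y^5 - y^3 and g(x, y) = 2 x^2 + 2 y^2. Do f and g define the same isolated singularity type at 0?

The Hessian of f at 0 has rank 0. Corank 2; j^3 = (x - y)^3 is a perfect cube, so E-series; the 5-jet and mu = 8 give E_8. The Hessian of g at 0 has rank 2. Corank 0: nondegenerate Morse point, so A_1. f is E_8 but g is A_1, hence not right-equivalent.

No.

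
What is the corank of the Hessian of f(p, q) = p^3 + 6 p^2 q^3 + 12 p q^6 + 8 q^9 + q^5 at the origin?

2

Hessian at 0 has rank 0.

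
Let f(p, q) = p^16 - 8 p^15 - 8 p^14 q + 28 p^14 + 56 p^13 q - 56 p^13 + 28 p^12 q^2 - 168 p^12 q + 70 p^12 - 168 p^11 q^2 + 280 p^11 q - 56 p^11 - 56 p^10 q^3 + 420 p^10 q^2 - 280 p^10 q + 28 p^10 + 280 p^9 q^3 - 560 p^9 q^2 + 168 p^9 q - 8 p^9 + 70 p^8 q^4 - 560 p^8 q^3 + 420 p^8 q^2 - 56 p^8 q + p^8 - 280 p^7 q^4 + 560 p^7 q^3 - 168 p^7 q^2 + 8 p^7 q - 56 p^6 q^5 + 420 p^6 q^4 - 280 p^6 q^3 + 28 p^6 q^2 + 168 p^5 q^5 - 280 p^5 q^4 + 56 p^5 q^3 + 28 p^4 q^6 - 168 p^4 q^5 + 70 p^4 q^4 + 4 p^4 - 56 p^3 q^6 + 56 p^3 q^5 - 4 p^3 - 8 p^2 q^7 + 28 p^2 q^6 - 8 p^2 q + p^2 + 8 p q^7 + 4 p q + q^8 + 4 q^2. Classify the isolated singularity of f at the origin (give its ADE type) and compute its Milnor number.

Type A7, Milnor number mu = 7.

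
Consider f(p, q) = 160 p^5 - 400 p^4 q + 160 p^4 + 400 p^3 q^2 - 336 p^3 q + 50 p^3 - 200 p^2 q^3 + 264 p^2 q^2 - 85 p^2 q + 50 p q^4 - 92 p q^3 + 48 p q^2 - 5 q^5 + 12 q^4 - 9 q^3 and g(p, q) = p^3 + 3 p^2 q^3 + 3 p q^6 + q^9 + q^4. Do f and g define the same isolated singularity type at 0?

The Hessian of f at 0 is [[0, 0], [0, 0]] with rank 0, so corank 2. A Groebner basis of the Jacobian ideal J(f) in C{p,q} is {p^3 + 1485*p^2 - 3537*p*q/2 + 1053*q^2/2, p^2*q + 2625*p^2 - 6255*p*q/2 + 1863*q^2/2, 4625*p^2 + p*q^2 - 11025*p*q/2 + 3285*q^2/2, 8125*p^2 - 19375*p*q/2 + q^3 + 5775*q^2/2}; counting standard monomials gives mu = 6. Corank 2; j^3 = (2*p - q)*(5*p - 3*q)^2 has shape L^2 M (L != M), so D-series; mu = 6 gives D_6. The Hessian of g at 0 is [[0, 0], [0, 0]] with rank 0, so corank 2. A Groebner basis of the Jacobian ideal J(g) in C{p,q} is {q^3, p^2}; counting standard monomials gives mu = 6. Corank 2; j^3 = p^3 is a perfect cube, so E-series; the 4-jet and mu = 6 give E_6. f is D_6 but g is E_6, hence not right-equivalent.

No.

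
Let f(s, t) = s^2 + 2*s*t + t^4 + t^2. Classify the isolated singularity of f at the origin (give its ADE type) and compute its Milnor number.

The Hessian of f at 0 is [[2, 2], [2, 2]] with rank 1, so corank 1. A Groebner basis of the Jacobian ideal J(f) in C{s,t} is {t^3, s + t}; counting standard monomials gives mu = 3. Corank 1: A-series; mu = 3 gives A_3.

Type A_{3}, Milnor number mu = 3.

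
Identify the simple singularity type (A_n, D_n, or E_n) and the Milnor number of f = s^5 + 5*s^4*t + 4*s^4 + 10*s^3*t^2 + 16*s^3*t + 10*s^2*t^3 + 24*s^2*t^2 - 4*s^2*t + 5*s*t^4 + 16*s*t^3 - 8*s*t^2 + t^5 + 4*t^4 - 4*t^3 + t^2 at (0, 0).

Type A_4, Milnor number mu = 4.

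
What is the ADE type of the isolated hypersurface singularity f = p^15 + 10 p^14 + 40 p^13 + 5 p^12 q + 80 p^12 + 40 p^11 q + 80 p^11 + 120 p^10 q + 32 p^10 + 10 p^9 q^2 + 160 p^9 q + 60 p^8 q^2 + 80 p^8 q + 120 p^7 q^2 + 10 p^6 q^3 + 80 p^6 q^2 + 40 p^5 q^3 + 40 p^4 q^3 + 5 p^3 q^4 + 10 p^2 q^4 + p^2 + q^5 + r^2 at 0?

The Hessian of f at 0 has rank 2. Corank 1: A-series; mu = 4 gives A_4.

A_4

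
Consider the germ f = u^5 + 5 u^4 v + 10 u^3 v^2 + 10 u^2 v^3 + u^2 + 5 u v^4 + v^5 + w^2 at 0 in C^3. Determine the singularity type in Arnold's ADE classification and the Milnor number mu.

The Hessian of f at 0 has rank 2. Corank 1: A-series; mu = 4 gives A_4.

Type A4, Milnor number mu = 4.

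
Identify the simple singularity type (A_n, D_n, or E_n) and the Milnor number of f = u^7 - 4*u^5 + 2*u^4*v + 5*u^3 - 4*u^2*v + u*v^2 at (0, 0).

The Hessian of f at 0 is [[0, 0], [0, 0]] with rank 0, so corank 2. A Groebner basis of the Jacobian ideal J(f) in C{u,v} is {v^3, u^2 - v^2, u*v - 2*v^2}; counting standard monomials gives mu = 4. Corank 2; j^3 = u*(5*u^2 - 4*u*v + v^2) splits into three distinct lines over C (the quadratic factor has nonzero discriminant), so D_4.

Type D4, Milnor number mu = 4.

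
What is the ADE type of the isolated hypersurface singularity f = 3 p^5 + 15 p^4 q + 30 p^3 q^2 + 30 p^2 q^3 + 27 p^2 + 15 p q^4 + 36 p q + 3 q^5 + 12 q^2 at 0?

The Hessian of f at 0 is [[54, 36], [36, 24]] with rank 1, so corank 1. A Groebner basis of the Jacobian ideal J(f) in C{p,q} is {q^4, p + 2*q/3}; counting standard monomials gives mu = 4. Corank 1: A-series; mu = 4 gives A_4.

A_4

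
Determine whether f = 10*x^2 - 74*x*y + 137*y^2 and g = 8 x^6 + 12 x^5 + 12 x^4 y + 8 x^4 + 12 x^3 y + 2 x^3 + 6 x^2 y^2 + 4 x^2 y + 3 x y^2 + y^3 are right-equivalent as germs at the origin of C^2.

The Hessian of f at 0 has rank 2. Corank 0: nondegenerate Morse point, so A_1. The Hessian of g at 0 has rank 0. Corank 2; j^3 = (x + y)*(2*x^2 + 2*x*y + y^2) splits into three distinct lines over C (the quadratic factor has nonzero discriminant), so D_4. f is A_1 but g is D_4, hence not right-equivalent.

No.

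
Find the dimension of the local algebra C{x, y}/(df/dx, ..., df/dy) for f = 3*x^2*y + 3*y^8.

The Hessian of f at 0 has rank 0. Corank 2; j^3 = 3*x^2*y has shape L^2 M (L != M), so D-series; mu = 9 gives D_9.

9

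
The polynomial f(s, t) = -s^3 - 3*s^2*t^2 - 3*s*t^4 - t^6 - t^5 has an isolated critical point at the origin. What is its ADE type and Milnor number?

Type E_{8}, Milnor number mu = 8.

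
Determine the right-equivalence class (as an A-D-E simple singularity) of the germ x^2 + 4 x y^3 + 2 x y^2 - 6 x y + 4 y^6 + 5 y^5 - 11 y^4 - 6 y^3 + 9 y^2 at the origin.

A_{4}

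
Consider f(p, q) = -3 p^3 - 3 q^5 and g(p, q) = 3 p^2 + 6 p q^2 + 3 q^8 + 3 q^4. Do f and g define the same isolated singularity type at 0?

The Hessian of f at 0 has rank 0. Corank 2; j^3 = -3*p^3 is a perfect cube, so E-series; the 5-jet and mu = 8 give E_8. The Hessian of g at 0 has rank 1. Corank 1: A-series; mu = 7 gives A_7. f is E_8 but g is A_7, hence not right-equivalent.

No.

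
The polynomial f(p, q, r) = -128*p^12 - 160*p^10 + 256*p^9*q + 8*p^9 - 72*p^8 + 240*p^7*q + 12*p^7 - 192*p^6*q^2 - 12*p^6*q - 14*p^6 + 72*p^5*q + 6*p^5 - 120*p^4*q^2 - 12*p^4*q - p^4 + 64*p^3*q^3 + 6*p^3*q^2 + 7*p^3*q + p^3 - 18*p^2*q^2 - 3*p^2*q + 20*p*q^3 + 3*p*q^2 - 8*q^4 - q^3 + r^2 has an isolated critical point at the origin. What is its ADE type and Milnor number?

Type E_7, Milnor number mu = 7.

The Hessian of f at 0 has rank 1. Corank 2; j^3 = (p - q)^3 is a perfect cube, so E-series; the 4-jet and mu = 7 give E_7.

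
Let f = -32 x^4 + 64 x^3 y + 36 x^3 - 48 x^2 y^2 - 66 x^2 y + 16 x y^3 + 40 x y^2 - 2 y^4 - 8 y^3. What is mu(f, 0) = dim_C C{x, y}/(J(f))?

The Hessian of f at 0 has rank 0. Corank 2; j^3 = 2*(2*x - y)*(3*x - 2*y)^2 has shape L^2 M (L != M), so D-series; mu = 5 gives D_5.

5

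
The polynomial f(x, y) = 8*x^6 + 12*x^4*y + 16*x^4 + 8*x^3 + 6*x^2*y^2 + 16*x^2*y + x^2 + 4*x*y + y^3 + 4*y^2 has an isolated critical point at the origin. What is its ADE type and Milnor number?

Type A2, Milnor number mu = 2.

The Hessian of f at 0 is [[2, 4], [4, 8]] with rank 1, so corank 1. A Groebner basis of the Jacobian ideal J(f) in C{x,y} is {y^2, x + 2*y}; counting standard monomials gives mu = 2. Corank 1: A-series; mu = 2 gives A_2.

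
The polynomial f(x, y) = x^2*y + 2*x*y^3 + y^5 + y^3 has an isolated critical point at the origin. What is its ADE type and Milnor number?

Type D_4, Milnor number mu = 4.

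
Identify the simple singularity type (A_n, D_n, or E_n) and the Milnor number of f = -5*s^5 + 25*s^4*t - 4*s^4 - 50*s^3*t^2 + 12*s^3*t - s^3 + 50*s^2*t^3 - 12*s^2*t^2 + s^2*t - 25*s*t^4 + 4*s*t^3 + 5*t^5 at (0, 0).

The Hessian of f at 0 has rank 0. Corank 2; j^3 = -s^2*(s - t) has shape L^2 M (L != M), so D-series; mu = 6 gives D_6.

Type D6, Milnor number mu = 6.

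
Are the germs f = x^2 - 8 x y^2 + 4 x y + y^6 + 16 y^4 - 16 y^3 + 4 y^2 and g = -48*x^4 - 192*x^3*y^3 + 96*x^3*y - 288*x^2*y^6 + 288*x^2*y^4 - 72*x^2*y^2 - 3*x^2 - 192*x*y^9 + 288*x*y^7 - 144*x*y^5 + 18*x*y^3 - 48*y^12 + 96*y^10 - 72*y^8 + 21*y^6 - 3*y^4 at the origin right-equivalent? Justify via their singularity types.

No.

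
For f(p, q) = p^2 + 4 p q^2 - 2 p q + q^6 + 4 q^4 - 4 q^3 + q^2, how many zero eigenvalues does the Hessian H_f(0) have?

1

Hessian at 0 has rank 1.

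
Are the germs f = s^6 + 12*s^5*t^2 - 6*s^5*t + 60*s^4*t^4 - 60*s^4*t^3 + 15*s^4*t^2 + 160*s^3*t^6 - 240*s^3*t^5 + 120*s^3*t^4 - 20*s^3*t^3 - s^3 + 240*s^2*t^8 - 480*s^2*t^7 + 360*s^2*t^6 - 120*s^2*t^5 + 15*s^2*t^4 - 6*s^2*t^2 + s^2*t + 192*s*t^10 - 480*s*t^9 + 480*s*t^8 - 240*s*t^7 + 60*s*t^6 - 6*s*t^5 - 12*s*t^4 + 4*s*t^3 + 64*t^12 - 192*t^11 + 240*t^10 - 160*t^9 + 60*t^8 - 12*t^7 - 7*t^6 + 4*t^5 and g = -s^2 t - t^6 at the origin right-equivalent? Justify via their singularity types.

Yes.

The Hessian of f at 0 has rank 0. Corank 2; j^3 = -s^2*(s - t) has shape L^2 M (L != M), so D-series; mu = 7 gives D_7. The Hessian of g at 0 has rank 0. Corank 2; j^3 = -s^2*t has shape L^2 M (L != M), so D-series; mu = 7 gives D_7. Both have type D_7, hence right-equivalent.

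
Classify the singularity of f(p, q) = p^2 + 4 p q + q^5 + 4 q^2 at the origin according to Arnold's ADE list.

A_{4}

The Hessian of f at 0 is [[2, 4], [4, 8]] with rank 1, so corank 1. A Groebner basis of the Jacobian ideal J(f) in C{p,q} is {q^4, p + 2*q}; counting standard monomials gives mu = 4. Corank 1: A-series; mu = 4 gives A_4.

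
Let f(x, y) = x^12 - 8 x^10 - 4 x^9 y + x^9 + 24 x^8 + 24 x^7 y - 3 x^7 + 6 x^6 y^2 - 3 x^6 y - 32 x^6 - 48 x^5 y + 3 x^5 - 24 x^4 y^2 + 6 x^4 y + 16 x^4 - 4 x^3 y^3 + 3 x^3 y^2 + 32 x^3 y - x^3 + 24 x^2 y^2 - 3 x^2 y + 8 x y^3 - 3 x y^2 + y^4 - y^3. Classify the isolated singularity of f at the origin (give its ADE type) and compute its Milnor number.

The Hessian of f at 0 has rank 0. Corank 2; j^3 = -(x + y)^3 is a perfect cube, so E-series; the 4-jet and mu = 6 give E_6.

Type E_6, Milnor number mu = 6.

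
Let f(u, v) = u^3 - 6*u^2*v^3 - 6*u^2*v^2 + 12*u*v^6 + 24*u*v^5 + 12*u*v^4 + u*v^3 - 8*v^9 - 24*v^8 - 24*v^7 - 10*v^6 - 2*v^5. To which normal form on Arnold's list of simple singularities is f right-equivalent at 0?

The Hessian of f at 0 has rank 0. Corank 2; j^3 = u^3 is a perfect cube, so E-series; the 4-jet and mu = 7 give E_7.

E_{7}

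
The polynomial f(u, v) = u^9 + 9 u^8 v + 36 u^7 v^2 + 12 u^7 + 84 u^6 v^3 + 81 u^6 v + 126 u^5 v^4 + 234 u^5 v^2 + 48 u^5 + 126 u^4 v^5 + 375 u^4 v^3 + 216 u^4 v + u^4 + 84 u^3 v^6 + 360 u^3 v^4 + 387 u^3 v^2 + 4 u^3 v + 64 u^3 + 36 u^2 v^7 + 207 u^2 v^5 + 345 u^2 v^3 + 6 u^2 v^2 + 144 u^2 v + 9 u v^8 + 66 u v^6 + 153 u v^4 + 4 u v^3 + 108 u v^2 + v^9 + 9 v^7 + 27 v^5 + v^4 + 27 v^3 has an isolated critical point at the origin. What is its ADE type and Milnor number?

The Hessian of f at 0 has rank 0. Corank 2; j^3 = (4*u + 3*v)^3 is a perfect cube, so E-series; the 4-jet and mu = 6 give E_6.

Type E_6, Milnor number mu = 6.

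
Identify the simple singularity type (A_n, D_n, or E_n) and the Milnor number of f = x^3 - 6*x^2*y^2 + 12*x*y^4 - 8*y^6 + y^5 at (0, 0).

Type E8, Milnor number mu = 8.

The Hessian of f at 0 has rank 0. Corank 2; j^3 = x^3 is a perfect cube, so E-series; the 5-jet and mu = 8 give E_8.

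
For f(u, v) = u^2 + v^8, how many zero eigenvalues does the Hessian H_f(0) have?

1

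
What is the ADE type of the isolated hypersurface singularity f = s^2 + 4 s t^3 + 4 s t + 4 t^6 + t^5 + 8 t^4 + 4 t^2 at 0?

A_4

The Hessian of f at 0 is [[2, 4], [4, 8]] with rank 1, so corank 1. A Groebner basis of the Jacobian ideal J(f) in C{s,t} is {s/2 + t^3 + t, s^2 - 4*t^2, s*t + 2*t^2}; counting standard monomials gives mu = 4. Corank 1: A-series; mu = 4 gives A_4.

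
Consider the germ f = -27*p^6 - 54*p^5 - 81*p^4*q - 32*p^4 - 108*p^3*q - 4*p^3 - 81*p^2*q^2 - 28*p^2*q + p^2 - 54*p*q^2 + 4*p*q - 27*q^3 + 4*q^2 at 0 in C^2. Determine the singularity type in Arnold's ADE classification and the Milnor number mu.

The Hessian of f at 0 is [[2, 4], [4, 8]] with rank 1, so corank 1. A Groebner basis of the Jacobian ideal J(f) in C{p,q} is {q^2, p + 2*q}; counting standard monomials gives mu = 2. Corank 1: A-series; mu = 2 gives A_2.

Type A_{2}, Milnor number mu = 2.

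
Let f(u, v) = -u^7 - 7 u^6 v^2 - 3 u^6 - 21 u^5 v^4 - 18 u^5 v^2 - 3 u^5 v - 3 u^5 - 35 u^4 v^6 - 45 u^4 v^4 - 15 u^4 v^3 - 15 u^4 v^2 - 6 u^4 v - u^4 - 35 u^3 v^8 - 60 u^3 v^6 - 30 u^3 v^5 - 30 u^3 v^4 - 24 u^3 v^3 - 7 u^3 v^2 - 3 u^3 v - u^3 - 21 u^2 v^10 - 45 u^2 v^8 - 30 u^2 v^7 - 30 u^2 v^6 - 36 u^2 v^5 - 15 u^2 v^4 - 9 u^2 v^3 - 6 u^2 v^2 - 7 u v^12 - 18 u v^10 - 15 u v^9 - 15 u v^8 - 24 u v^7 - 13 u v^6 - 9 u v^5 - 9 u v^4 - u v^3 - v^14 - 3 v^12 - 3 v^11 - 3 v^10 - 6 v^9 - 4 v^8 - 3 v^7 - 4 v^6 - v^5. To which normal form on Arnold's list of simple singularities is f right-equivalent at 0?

E_7

The Hessian of f at 0 is [[0, 0], [0, 0]] with rank 0, so corank 2. A Groebner basis of the Jacobian ideal J(f) in C{u,v} is {3*u^2/2 + v^4 + v^3/2, u^3, u^2*v - u^2/2 - v^3/6, -u^2/2 + u*v^2 - v^3/6}; counting standard monomials gives mu = 7. Corank 2; j^3 = -u^3 is a perfect cube, so E-series; the 4-jet and mu = 7 give E_7.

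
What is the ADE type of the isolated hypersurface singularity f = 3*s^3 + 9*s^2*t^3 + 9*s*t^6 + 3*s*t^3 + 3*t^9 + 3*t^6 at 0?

E7

The Hessian of f at 0 has rank 0. Corank 2; j^3 = 3*s^3 is a perfect cube, so E-series; the 4-jet and mu = 7 give E_7.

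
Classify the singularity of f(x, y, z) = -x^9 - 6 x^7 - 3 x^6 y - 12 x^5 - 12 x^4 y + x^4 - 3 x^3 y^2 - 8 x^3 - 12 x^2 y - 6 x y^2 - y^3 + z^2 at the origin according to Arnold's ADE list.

The Hessian of f at 0 has rank 1. Corank 2; j^3 = -(2*x + y)^3 is a perfect cube, so E-series; the 4-jet and mu = 6 give E_6.

E_6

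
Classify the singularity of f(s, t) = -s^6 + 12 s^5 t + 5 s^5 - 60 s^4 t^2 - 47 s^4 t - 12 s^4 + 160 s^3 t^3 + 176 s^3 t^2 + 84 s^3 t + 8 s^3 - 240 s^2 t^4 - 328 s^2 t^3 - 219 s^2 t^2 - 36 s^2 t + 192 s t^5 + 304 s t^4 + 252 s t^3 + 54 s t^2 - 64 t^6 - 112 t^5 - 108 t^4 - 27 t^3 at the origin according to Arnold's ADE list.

E_{8}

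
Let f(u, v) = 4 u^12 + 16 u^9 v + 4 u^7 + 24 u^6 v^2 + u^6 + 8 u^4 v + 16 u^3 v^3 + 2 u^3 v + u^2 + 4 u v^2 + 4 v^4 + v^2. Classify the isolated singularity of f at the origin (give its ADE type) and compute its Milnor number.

The Hessian of f at 0 has rank 2. Corank 0: nondegenerate Morse point, so A_1.

Type A1, Milnor number mu = 1.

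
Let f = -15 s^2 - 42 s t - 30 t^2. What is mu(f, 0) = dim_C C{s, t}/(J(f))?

1

The Hessian of f at 0 has rank 2. Corank 0: nondegenerate Morse point, so A_1.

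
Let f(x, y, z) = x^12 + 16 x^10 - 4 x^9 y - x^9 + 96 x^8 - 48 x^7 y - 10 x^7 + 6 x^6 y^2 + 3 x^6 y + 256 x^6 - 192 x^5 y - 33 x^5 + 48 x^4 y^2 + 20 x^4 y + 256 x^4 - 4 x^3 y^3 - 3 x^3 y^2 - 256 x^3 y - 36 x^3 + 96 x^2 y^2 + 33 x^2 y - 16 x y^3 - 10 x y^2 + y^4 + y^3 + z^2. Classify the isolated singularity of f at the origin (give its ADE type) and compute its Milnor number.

Type D5, Milnor number mu = 5.

The Hessian of f at 0 has rank 1. Corank 2; j^3 = -(3*x - y)^2*(4*x - y) has shape L^2 M (L != M), so D-series; mu = 5 gives D_5.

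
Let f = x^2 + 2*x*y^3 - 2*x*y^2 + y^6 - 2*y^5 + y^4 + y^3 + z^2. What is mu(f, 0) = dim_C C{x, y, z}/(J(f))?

2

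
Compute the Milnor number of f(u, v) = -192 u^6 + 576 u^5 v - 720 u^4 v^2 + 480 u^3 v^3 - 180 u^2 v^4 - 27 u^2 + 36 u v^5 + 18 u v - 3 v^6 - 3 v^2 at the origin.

The Hessian of f at 0 has rank 1. Corank 1: A-series; mu = 5 gives A_5.

5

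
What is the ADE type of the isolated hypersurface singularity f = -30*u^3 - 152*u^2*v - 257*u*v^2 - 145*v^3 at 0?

D_{4}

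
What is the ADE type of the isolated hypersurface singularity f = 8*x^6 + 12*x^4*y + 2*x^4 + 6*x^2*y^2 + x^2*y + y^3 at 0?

D_{4}

The Hessian of f at 0 has rank 0. Corank 2; j^3 = y*(x^2 + y^2) splits into three distinct lines over C (the quadratic factor has nonzero discriminant), so D_4.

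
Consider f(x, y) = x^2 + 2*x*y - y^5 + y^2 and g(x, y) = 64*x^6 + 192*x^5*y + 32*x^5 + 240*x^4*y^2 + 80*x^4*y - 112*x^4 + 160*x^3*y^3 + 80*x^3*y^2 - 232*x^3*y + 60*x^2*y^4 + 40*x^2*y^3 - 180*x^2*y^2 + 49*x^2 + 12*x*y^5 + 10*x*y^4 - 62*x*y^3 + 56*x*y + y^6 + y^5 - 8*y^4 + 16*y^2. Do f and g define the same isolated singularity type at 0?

Yes.

The Hessian of f at 0 is [[2, 2], [2, 2]] with rank 1, so corank 1. A Groebner basis of the Jacobian ideal J(f) in C{x,y} is {y^4, x + y}; counting standard monomials gives mu = 4. Corank 1: A-series; mu = 4 gives A_4. The Hessian of g at 0 is [[98, 56], [56, 32]] with rank 1, so corank 1. A Groebner basis of the Jacobian ideal J(g) in C{x,y} is {2401*x + y^3 + 1372*y, x^2 - 16*y^2/49, x*y + 4*y^2/7}; counting standard monomials gives mu = 4. Corank 1: A-series; mu = 4 gives A_4. Both have type A_4, hence right-equivalent.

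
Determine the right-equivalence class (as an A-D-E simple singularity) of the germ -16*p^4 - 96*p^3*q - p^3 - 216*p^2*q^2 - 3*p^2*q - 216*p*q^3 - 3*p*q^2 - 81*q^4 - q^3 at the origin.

E_6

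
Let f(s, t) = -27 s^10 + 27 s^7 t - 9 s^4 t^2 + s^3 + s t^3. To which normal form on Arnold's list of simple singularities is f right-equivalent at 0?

E_{7}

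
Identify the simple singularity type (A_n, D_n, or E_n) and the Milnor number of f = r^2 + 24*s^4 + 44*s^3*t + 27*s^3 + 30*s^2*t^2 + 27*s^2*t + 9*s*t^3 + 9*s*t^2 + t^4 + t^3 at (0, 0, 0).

Type E_7, Milnor number mu = 7.

The Hessian of f at 0 has rank 1. Corank 2; j^3 = (3*s + t)^3 is a perfect cube, so E-series; the 4-jet and mu = 7 give E_7.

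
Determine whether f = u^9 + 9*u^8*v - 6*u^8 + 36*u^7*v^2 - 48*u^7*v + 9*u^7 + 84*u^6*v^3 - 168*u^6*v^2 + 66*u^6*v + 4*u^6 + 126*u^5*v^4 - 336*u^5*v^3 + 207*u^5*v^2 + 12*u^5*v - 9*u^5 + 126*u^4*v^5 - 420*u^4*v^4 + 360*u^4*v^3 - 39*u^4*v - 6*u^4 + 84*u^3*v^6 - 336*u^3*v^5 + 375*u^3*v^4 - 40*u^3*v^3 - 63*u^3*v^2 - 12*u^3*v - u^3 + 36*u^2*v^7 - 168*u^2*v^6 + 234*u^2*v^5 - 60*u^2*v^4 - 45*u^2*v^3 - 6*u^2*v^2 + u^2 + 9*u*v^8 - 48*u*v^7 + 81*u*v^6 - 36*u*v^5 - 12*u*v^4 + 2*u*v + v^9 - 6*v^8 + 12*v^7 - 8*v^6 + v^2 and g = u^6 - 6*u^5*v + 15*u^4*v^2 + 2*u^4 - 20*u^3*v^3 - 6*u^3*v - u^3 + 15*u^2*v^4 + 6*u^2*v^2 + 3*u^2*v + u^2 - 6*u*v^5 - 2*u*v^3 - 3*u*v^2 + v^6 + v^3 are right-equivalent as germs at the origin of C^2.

Yes.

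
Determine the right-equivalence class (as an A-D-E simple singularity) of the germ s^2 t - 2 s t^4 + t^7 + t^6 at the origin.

D_{7}

The Hessian of f at 0 is [[0, 0], [0, 0]] with rank 0, so corank 2. A Groebner basis of the Jacobian ideal J(f) in C{s,t} is {-s*t + t^4, s^3, s^2*t, s^2/6 + s*t^2}; counting standard monomials gives mu = 7. Corank 2; j^3 = s^2*t has shape L^2 M (L != M), so D-series; mu = 7 gives D_7.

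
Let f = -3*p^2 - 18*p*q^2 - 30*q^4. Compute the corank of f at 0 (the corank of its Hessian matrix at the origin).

Hessian at 0 has rank 1.

1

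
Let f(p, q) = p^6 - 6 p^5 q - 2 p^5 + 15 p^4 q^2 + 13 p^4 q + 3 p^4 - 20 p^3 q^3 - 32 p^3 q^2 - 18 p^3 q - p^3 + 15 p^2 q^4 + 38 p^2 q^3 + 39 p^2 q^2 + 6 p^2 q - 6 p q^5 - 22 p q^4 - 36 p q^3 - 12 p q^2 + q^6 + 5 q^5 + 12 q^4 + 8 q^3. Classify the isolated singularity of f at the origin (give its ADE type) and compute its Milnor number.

Type E_8, Milnor number mu = 8.

The Hessian of f at 0 has rank 0. Corank 2; j^3 = -(p - 2*q)^3 is a perfect cube, so E-series; the 5-jet and mu = 8 give E_8.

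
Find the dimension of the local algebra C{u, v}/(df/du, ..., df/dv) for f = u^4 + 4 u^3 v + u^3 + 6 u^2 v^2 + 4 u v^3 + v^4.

The Hessian of f at 0 has rank 0. Corank 2; j^3 = u^3 is a perfect cube, so E-series; the 4-jet and mu = 6 give E_6.

6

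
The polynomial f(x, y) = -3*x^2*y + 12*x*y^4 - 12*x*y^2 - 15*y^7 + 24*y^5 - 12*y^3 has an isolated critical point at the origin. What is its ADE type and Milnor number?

Type D_{8}, Milnor number mu = 8.

The Hessian of f at 0 has rank 0. Corank 2; j^3 = -3*y*(x + 2*y)^2 has shape L^2 M (L != M), so D-series; mu = 8 gives D_8.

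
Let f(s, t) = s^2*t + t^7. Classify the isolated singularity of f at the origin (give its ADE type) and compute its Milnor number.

The Hessian of f at 0 has rank 0. Corank 2; j^3 = s^2*t has shape L^2 M (L != M), so D-series; mu = 8 gives D_8.

Type D8, Milnor number mu = 8.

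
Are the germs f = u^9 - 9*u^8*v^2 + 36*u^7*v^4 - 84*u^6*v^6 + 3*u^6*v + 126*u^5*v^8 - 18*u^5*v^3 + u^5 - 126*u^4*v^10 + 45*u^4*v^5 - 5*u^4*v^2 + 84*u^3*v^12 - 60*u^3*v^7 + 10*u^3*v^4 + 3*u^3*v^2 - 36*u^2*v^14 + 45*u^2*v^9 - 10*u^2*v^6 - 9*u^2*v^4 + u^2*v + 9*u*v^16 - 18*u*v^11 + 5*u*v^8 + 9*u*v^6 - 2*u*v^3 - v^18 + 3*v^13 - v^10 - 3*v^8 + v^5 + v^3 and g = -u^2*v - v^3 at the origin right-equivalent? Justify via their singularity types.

Yes.

The Hessian of f at 0 has rank 0. Corank 2; j^3 = v*(u^2 + v^2) splits into three distinct lines over C (the quadratic factor has nonzero discriminant), so D_4. The Hessian of g at 0 has rank 0. Corank 2; j^3 = -v*(u^2 + v^2) splits into three distinct lines over C (the quadratic factor has nonzero discriminant), so D_4. Both have type D_4, hence right-equivalent.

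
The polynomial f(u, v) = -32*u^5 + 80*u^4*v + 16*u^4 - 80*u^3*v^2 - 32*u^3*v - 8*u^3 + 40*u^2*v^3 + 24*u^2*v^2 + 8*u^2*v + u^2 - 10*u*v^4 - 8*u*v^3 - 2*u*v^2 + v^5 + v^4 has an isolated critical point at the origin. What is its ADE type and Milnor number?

The Hessian of f at 0 has rank 1. Corank 1: A-series; mu = 4 gives A_4.

Type A_4, Milnor number mu = 4.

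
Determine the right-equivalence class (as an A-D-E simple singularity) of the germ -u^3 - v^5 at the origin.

E_8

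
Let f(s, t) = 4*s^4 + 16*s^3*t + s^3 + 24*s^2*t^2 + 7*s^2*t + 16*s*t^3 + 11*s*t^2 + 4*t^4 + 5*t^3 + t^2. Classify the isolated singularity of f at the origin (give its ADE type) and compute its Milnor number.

Type A_{2}, Milnor number mu = 2.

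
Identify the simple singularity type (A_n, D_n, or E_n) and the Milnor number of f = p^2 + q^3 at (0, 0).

Type A2, Milnor number mu = 2.

The Hessian of f at 0 has rank 1. Corank 1: A-series; mu = 2 gives A_2.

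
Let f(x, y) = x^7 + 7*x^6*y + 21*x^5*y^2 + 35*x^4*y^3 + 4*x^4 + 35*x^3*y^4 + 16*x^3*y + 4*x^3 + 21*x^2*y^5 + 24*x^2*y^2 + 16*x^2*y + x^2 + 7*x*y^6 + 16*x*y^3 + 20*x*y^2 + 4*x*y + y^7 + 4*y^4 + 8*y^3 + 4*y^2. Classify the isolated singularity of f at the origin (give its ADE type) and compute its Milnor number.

Type A6, Milnor number mu = 6.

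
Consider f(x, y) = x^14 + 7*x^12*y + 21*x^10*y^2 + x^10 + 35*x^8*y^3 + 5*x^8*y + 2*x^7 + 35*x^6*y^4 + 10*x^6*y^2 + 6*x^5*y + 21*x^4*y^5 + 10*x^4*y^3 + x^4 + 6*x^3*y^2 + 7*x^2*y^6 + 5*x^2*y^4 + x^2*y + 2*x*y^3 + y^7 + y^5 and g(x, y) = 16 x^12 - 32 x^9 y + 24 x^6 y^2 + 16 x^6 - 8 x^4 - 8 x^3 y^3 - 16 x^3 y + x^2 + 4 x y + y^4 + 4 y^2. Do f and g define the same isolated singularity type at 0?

No.

The Hessian of f at 0 is [[0, 0], [0, 0]] with rank 0, so corank 2. A Groebner basis of the Jacobian ideal J(f) in C{x,y} is {-x^2 + 7*x*y/2 + y^4 + 7*y^3/2, x^3 - x*y/2 - y^3/2, x^2 + x*y^2 - 7*x*y/2 - 7*y^3/2}; counting standard monomials gives mu = 8. Corank 2; j^3 = x^2*y has shape L^2 M (L != M), so D-series; mu = 8 gives D_8. The Hessian of g at 0 is [[2, 4], [4, 8]] with rank 1, so corank 1. A Groebner basis of the Jacobian ideal J(g) in C{x,y} is {y^3, x + 2*y}; counting standard monomials gives mu = 3. Corank 1: A-series; mu = 3 gives A_3. f is D_8 but g is A_3, hence not right-equivalent.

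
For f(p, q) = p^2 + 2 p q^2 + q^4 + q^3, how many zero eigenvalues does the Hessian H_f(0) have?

1

Hessian at 0 has rank 1.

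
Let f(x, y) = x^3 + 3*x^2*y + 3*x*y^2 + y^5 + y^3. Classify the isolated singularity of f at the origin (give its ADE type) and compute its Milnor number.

Type E8, Milnor number mu = 8.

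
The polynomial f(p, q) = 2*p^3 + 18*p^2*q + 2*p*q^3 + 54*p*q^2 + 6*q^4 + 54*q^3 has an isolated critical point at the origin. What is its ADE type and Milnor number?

Type E_7, Milnor number mu = 7.

The Hessian of f at 0 has rank 0. Corank 2; j^3 = 2*(p + 3*q)^3 is a perfect cube, so E-series; the 4-jet and mu = 7 give E_7.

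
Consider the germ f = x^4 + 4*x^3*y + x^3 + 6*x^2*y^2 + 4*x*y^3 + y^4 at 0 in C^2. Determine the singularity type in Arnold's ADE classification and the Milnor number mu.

The Hessian of f at 0 has rank 0. Corank 2; j^3 = x^3 is a perfect cube, so E-series; the 4-jet and mu = 6 give E_6.

Type E6, Milnor number mu = 6.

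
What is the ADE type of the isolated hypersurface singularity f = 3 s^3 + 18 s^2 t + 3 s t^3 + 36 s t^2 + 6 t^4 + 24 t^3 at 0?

The Hessian of f at 0 has rank 0. Corank 2; j^3 = 3*(s + 2*t)^3 is a perfect cube, so E-series; the 4-jet and mu = 7 give E_7.

E_7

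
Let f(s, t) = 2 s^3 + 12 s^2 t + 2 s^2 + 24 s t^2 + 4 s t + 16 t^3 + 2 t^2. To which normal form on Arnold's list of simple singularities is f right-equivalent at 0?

The Hessian of f at 0 is [[4, 4], [4, 4]] with rank 1, so corank 1. A Groebner basis of the Jacobian ideal J(f) in C{s,t} is {t^2, s + t}; counting standard monomials gives mu = 2. Corank 1: A-series; mu = 2 gives A_2.

A_2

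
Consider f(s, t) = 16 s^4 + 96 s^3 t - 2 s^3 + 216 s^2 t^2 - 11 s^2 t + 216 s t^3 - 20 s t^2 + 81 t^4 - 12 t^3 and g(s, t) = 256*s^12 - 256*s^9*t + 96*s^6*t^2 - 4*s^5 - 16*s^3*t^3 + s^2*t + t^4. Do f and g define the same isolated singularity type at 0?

Yes.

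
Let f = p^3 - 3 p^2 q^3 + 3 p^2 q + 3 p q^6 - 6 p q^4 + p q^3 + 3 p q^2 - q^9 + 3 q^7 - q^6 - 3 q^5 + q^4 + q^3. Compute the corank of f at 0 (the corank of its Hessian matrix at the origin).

The Hessian at 0 is [[0, 0], [0, 0]] of rank 0; hence corank 2.

2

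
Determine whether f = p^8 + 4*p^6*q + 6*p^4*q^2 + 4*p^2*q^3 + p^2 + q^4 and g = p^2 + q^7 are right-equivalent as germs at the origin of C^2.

The Hessian of f at 0 has rank 1. Corank 1: A-series; mu = 3 gives A_3. The Hessian of g at 0 has rank 1. Corank 1: A-series; mu = 6 gives A_6. f is A_3 but g is A_6, hence not right-equivalent.

No.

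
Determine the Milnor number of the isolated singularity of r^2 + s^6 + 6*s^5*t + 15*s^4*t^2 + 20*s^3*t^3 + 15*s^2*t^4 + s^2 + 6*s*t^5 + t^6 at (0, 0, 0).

5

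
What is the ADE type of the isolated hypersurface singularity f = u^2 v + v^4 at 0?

D5

The Hessian of f at 0 has rank 0. Corank 2; j^3 = u^2*v has shape L^2 M (L != M), so D-series; mu = 5 gives D_5.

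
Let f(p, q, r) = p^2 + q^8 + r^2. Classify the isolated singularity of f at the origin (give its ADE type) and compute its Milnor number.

Type A_7, Milnor number mu = 7.

The Hessian of f at 0 has rank 2. Corank 1: A-series; mu = 7 gives A_7.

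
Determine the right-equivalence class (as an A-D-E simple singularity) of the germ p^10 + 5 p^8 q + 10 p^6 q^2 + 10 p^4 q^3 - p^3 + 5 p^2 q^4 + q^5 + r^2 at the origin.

E_{8}

The Hessian of f at 0 has rank 1. Corank 2; j^3 = -p^3 is a perfect cube, so E-series; the 5-jet and mu = 8 give E_8.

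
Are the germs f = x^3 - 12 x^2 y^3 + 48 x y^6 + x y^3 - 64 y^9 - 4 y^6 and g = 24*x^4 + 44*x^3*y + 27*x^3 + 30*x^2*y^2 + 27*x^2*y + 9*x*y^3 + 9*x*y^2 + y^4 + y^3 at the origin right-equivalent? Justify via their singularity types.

Yes.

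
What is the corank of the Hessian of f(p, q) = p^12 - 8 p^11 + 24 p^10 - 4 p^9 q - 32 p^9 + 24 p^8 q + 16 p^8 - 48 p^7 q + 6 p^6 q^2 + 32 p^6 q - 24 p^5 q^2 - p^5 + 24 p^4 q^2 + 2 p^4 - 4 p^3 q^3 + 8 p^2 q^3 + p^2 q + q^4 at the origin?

2

The Hessian at 0 is [[0, 0], [0, 0]] of rank 0; hence corank 2.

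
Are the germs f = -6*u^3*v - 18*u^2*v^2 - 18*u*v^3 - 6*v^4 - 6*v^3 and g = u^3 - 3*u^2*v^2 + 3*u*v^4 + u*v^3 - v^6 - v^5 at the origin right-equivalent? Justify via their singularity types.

The Hessian of f at 0 is [[0, 0], [0, 0]] with rank 0, so corank 2. A Groebner basis of the Jacobian ideal J(f) in C{u,v} is {u^3 - 3*u*v^2 + 3*v^2, u^2*v + 2*u*v^2, v^3}; counting standard monomials gives mu = 7. Corank 2; j^3 = -6*v^3 is a perfect cube, so E-series; the 4-jet and mu = 7 give E_7. The Hessian of g at 0 is [[0, 0], [0, 0]] with rank 0, so corank 2. A Groebner basis of the Jacobian ideal J(g) in C{u,v} is {-u^2 + v^4 - v^3/3, u^3, u^2*v + u^2/3 + v^3/9, -u^2 + u*v^2 - v^3/3}; counting standard monomials gives mu = 7. Corank 2; j^3 = u^3 is a perfect cube, so E-series; the 4-jet and mu = 7 give E_7. Both have type E_7, hence right-equivalent.

Yes.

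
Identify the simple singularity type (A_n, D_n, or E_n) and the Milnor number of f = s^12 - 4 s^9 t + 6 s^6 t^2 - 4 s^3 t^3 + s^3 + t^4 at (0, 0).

Type E_{6}, Milnor number mu = 6.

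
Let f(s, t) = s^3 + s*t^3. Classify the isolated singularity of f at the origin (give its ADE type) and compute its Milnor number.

Type E_{7}, Milnor number mu = 7.

The Hessian of f at 0 has rank 0. Corank 2; j^3 = s^3 is a perfect cube, so E-series; the 4-jet and mu = 7 give E_7.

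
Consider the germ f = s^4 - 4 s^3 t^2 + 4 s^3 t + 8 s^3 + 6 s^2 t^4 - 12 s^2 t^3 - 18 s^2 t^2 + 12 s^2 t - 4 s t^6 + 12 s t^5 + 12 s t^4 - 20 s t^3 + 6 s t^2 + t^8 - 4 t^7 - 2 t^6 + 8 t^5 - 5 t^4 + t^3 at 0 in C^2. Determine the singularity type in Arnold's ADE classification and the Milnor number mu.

Type E_{6}, Milnor number mu = 6.

The Hessian of f at 0 is [[0, 0], [0, 0]] with rank 0, so corank 2. A Groebner basis of the Jacobian ideal J(f) in C{s,t} is {s^3 - 3*s^2/4 - 3*s*t/4 - 3*t^2/16, s^2*t + 5*s^2/4 + 5*s*t/4 + 5*t^2/16, -2*s^2 + s*t^2 - 2*s*t - t^2/2, 3*s^2 + 3*s*t + t^3 + 3*t^2/4}; counting standard monomials gives mu = 6. Corank 2; j^3 = (2*s + t)^3 is a perfect cube, so E-series; the 4-jet and mu = 6 give E_6.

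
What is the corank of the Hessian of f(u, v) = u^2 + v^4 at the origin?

The Hessian at 0 is [[2, 0], [0, 0]] of rank 1; hence corank 1.

1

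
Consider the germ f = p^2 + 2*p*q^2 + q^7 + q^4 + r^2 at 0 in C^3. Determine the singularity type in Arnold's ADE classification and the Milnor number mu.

The Hessian of f at 0 has rank 2. Corank 1: A-series; mu = 6 gives A_6.

Type A_{6}, Milnor number mu = 6.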